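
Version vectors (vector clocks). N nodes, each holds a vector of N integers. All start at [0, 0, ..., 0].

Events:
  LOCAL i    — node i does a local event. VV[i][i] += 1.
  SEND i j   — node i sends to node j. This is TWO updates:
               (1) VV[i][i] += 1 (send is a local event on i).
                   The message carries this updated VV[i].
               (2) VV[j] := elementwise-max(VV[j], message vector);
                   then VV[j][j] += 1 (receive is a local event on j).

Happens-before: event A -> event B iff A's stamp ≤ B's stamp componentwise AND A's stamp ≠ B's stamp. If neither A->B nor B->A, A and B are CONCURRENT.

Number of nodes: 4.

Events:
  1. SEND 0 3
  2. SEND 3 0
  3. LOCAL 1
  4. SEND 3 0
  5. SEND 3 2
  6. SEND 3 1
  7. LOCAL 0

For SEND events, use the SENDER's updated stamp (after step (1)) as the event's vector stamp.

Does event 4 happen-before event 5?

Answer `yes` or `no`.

Answer: yes

Derivation:
Initial: VV[0]=[0, 0, 0, 0]
Initial: VV[1]=[0, 0, 0, 0]
Initial: VV[2]=[0, 0, 0, 0]
Initial: VV[3]=[0, 0, 0, 0]
Event 1: SEND 0->3: VV[0][0]++ -> VV[0]=[1, 0, 0, 0], msg_vec=[1, 0, 0, 0]; VV[3]=max(VV[3],msg_vec) then VV[3][3]++ -> VV[3]=[1, 0, 0, 1]
Event 2: SEND 3->0: VV[3][3]++ -> VV[3]=[1, 0, 0, 2], msg_vec=[1, 0, 0, 2]; VV[0]=max(VV[0],msg_vec) then VV[0][0]++ -> VV[0]=[2, 0, 0, 2]
Event 3: LOCAL 1: VV[1][1]++ -> VV[1]=[0, 1, 0, 0]
Event 4: SEND 3->0: VV[3][3]++ -> VV[3]=[1, 0, 0, 3], msg_vec=[1, 0, 0, 3]; VV[0]=max(VV[0],msg_vec) then VV[0][0]++ -> VV[0]=[3, 0, 0, 3]
Event 5: SEND 3->2: VV[3][3]++ -> VV[3]=[1, 0, 0, 4], msg_vec=[1, 0, 0, 4]; VV[2]=max(VV[2],msg_vec) then VV[2][2]++ -> VV[2]=[1, 0, 1, 4]
Event 6: SEND 3->1: VV[3][3]++ -> VV[3]=[1, 0, 0, 5], msg_vec=[1, 0, 0, 5]; VV[1]=max(VV[1],msg_vec) then VV[1][1]++ -> VV[1]=[1, 2, 0, 5]
Event 7: LOCAL 0: VV[0][0]++ -> VV[0]=[4, 0, 0, 3]
Event 4 stamp: [1, 0, 0, 3]
Event 5 stamp: [1, 0, 0, 4]
[1, 0, 0, 3] <= [1, 0, 0, 4]? True. Equal? False. Happens-before: True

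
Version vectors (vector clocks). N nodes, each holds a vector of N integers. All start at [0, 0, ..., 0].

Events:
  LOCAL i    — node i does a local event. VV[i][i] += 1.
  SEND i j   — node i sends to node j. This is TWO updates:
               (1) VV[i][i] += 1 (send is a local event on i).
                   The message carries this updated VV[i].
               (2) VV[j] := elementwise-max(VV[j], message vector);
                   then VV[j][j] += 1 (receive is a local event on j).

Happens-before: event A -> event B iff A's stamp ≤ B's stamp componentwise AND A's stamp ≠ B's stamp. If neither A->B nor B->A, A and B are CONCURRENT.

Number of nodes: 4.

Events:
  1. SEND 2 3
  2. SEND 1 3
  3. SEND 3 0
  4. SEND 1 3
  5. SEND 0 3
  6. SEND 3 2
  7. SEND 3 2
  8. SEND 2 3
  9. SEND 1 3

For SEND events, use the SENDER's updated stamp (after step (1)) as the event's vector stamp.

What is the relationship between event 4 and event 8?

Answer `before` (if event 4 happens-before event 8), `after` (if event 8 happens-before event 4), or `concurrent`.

Answer: before

Derivation:
Initial: VV[0]=[0, 0, 0, 0]
Initial: VV[1]=[0, 0, 0, 0]
Initial: VV[2]=[0, 0, 0, 0]
Initial: VV[3]=[0, 0, 0, 0]
Event 1: SEND 2->3: VV[2][2]++ -> VV[2]=[0, 0, 1, 0], msg_vec=[0, 0, 1, 0]; VV[3]=max(VV[3],msg_vec) then VV[3][3]++ -> VV[3]=[0, 0, 1, 1]
Event 2: SEND 1->3: VV[1][1]++ -> VV[1]=[0, 1, 0, 0], msg_vec=[0, 1, 0, 0]; VV[3]=max(VV[3],msg_vec) then VV[3][3]++ -> VV[3]=[0, 1, 1, 2]
Event 3: SEND 3->0: VV[3][3]++ -> VV[3]=[0, 1, 1, 3], msg_vec=[0, 1, 1, 3]; VV[0]=max(VV[0],msg_vec) then VV[0][0]++ -> VV[0]=[1, 1, 1, 3]
Event 4: SEND 1->3: VV[1][1]++ -> VV[1]=[0, 2, 0, 0], msg_vec=[0, 2, 0, 0]; VV[3]=max(VV[3],msg_vec) then VV[3][3]++ -> VV[3]=[0, 2, 1, 4]
Event 5: SEND 0->3: VV[0][0]++ -> VV[0]=[2, 1, 1, 3], msg_vec=[2, 1, 1, 3]; VV[3]=max(VV[3],msg_vec) then VV[3][3]++ -> VV[3]=[2, 2, 1, 5]
Event 6: SEND 3->2: VV[3][3]++ -> VV[3]=[2, 2, 1, 6], msg_vec=[2, 2, 1, 6]; VV[2]=max(VV[2],msg_vec) then VV[2][2]++ -> VV[2]=[2, 2, 2, 6]
Event 7: SEND 3->2: VV[3][3]++ -> VV[3]=[2, 2, 1, 7], msg_vec=[2, 2, 1, 7]; VV[2]=max(VV[2],msg_vec) then VV[2][2]++ -> VV[2]=[2, 2, 3, 7]
Event 8: SEND 2->3: VV[2][2]++ -> VV[2]=[2, 2, 4, 7], msg_vec=[2, 2, 4, 7]; VV[3]=max(VV[3],msg_vec) then VV[3][3]++ -> VV[3]=[2, 2, 4, 8]
Event 9: SEND 1->3: VV[1][1]++ -> VV[1]=[0, 3, 0, 0], msg_vec=[0, 3, 0, 0]; VV[3]=max(VV[3],msg_vec) then VV[3][3]++ -> VV[3]=[2, 3, 4, 9]
Event 4 stamp: [0, 2, 0, 0]
Event 8 stamp: [2, 2, 4, 7]
[0, 2, 0, 0] <= [2, 2, 4, 7]? True
[2, 2, 4, 7] <= [0, 2, 0, 0]? False
Relation: before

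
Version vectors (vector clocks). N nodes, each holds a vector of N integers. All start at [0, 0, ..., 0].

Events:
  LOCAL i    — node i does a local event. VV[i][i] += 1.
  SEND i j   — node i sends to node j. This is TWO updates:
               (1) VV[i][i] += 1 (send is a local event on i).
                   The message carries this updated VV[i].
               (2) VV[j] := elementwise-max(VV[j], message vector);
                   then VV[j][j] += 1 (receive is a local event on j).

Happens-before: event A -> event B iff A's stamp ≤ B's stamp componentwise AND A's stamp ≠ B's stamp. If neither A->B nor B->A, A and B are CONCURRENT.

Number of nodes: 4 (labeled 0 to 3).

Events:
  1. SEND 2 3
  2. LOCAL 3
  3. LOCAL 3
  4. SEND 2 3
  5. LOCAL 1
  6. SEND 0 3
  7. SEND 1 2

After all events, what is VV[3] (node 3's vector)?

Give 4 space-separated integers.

Answer: 1 0 2 5

Derivation:
Initial: VV[0]=[0, 0, 0, 0]
Initial: VV[1]=[0, 0, 0, 0]
Initial: VV[2]=[0, 0, 0, 0]
Initial: VV[3]=[0, 0, 0, 0]
Event 1: SEND 2->3: VV[2][2]++ -> VV[2]=[0, 0, 1, 0], msg_vec=[0, 0, 1, 0]; VV[3]=max(VV[3],msg_vec) then VV[3][3]++ -> VV[3]=[0, 0, 1, 1]
Event 2: LOCAL 3: VV[3][3]++ -> VV[3]=[0, 0, 1, 2]
Event 3: LOCAL 3: VV[3][3]++ -> VV[3]=[0, 0, 1, 3]
Event 4: SEND 2->3: VV[2][2]++ -> VV[2]=[0, 0, 2, 0], msg_vec=[0, 0, 2, 0]; VV[3]=max(VV[3],msg_vec) then VV[3][3]++ -> VV[3]=[0, 0, 2, 4]
Event 5: LOCAL 1: VV[1][1]++ -> VV[1]=[0, 1, 0, 0]
Event 6: SEND 0->3: VV[0][0]++ -> VV[0]=[1, 0, 0, 0], msg_vec=[1, 0, 0, 0]; VV[3]=max(VV[3],msg_vec) then VV[3][3]++ -> VV[3]=[1, 0, 2, 5]
Event 7: SEND 1->2: VV[1][1]++ -> VV[1]=[0, 2, 0, 0], msg_vec=[0, 2, 0, 0]; VV[2]=max(VV[2],msg_vec) then VV[2][2]++ -> VV[2]=[0, 2, 3, 0]
Final vectors: VV[0]=[1, 0, 0, 0]; VV[1]=[0, 2, 0, 0]; VV[2]=[0, 2, 3, 0]; VV[3]=[1, 0, 2, 5]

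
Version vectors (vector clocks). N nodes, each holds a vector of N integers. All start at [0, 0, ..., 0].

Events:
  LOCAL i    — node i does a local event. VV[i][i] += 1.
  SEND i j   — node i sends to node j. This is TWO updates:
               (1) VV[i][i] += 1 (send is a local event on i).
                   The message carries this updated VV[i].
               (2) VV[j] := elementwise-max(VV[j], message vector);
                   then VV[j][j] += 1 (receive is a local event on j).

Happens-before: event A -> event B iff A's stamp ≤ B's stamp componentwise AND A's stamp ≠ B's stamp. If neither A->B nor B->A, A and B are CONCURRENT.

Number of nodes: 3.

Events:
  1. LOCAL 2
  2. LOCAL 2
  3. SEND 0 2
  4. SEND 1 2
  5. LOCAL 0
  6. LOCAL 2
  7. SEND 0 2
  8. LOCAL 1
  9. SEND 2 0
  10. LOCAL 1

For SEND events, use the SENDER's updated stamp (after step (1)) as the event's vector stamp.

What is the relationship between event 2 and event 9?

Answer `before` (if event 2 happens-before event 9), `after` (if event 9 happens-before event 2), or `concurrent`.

Answer: before

Derivation:
Initial: VV[0]=[0, 0, 0]
Initial: VV[1]=[0, 0, 0]
Initial: VV[2]=[0, 0, 0]
Event 1: LOCAL 2: VV[2][2]++ -> VV[2]=[0, 0, 1]
Event 2: LOCAL 2: VV[2][2]++ -> VV[2]=[0, 0, 2]
Event 3: SEND 0->2: VV[0][0]++ -> VV[0]=[1, 0, 0], msg_vec=[1, 0, 0]; VV[2]=max(VV[2],msg_vec) then VV[2][2]++ -> VV[2]=[1, 0, 3]
Event 4: SEND 1->2: VV[1][1]++ -> VV[1]=[0, 1, 0], msg_vec=[0, 1, 0]; VV[2]=max(VV[2],msg_vec) then VV[2][2]++ -> VV[2]=[1, 1, 4]
Event 5: LOCAL 0: VV[0][0]++ -> VV[0]=[2, 0, 0]
Event 6: LOCAL 2: VV[2][2]++ -> VV[2]=[1, 1, 5]
Event 7: SEND 0->2: VV[0][0]++ -> VV[0]=[3, 0, 0], msg_vec=[3, 0, 0]; VV[2]=max(VV[2],msg_vec) then VV[2][2]++ -> VV[2]=[3, 1, 6]
Event 8: LOCAL 1: VV[1][1]++ -> VV[1]=[0, 2, 0]
Event 9: SEND 2->0: VV[2][2]++ -> VV[2]=[3, 1, 7], msg_vec=[3, 1, 7]; VV[0]=max(VV[0],msg_vec) then VV[0][0]++ -> VV[0]=[4, 1, 7]
Event 10: LOCAL 1: VV[1][1]++ -> VV[1]=[0, 3, 0]
Event 2 stamp: [0, 0, 2]
Event 9 stamp: [3, 1, 7]
[0, 0, 2] <= [3, 1, 7]? True
[3, 1, 7] <= [0, 0, 2]? False
Relation: before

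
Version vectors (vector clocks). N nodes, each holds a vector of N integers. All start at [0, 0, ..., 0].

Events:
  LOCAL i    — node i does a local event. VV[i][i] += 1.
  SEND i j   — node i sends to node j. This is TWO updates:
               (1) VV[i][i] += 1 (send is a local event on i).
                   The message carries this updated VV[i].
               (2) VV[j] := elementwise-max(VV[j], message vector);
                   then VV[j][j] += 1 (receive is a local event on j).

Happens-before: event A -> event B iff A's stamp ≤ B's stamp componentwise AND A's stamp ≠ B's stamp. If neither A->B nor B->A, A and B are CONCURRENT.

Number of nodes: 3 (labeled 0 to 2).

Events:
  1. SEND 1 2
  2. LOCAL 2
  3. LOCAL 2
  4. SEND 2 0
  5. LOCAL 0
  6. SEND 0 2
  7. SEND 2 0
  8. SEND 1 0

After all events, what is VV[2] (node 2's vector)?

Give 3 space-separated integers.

Answer: 3 1 6

Derivation:
Initial: VV[0]=[0, 0, 0]
Initial: VV[1]=[0, 0, 0]
Initial: VV[2]=[0, 0, 0]
Event 1: SEND 1->2: VV[1][1]++ -> VV[1]=[0, 1, 0], msg_vec=[0, 1, 0]; VV[2]=max(VV[2],msg_vec) then VV[2][2]++ -> VV[2]=[0, 1, 1]
Event 2: LOCAL 2: VV[2][2]++ -> VV[2]=[0, 1, 2]
Event 3: LOCAL 2: VV[2][2]++ -> VV[2]=[0, 1, 3]
Event 4: SEND 2->0: VV[2][2]++ -> VV[2]=[0, 1, 4], msg_vec=[0, 1, 4]; VV[0]=max(VV[0],msg_vec) then VV[0][0]++ -> VV[0]=[1, 1, 4]
Event 5: LOCAL 0: VV[0][0]++ -> VV[0]=[2, 1, 4]
Event 6: SEND 0->2: VV[0][0]++ -> VV[0]=[3, 1, 4], msg_vec=[3, 1, 4]; VV[2]=max(VV[2],msg_vec) then VV[2][2]++ -> VV[2]=[3, 1, 5]
Event 7: SEND 2->0: VV[2][2]++ -> VV[2]=[3, 1, 6], msg_vec=[3, 1, 6]; VV[0]=max(VV[0],msg_vec) then VV[0][0]++ -> VV[0]=[4, 1, 6]
Event 8: SEND 1->0: VV[1][1]++ -> VV[1]=[0, 2, 0], msg_vec=[0, 2, 0]; VV[0]=max(VV[0],msg_vec) then VV[0][0]++ -> VV[0]=[5, 2, 6]
Final vectors: VV[0]=[5, 2, 6]; VV[1]=[0, 2, 0]; VV[2]=[3, 1, 6]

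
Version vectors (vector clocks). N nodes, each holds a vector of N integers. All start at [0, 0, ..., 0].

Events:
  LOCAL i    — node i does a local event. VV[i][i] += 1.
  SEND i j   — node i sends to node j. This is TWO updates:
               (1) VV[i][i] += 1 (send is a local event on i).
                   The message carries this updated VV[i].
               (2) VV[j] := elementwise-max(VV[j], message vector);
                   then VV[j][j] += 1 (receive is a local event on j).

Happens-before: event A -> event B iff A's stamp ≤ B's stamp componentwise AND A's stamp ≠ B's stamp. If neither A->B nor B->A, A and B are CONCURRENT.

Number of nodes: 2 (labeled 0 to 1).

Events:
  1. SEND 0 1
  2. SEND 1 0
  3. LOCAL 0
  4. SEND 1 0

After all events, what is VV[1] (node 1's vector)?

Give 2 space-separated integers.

Initial: VV[0]=[0, 0]
Initial: VV[1]=[0, 0]
Event 1: SEND 0->1: VV[0][0]++ -> VV[0]=[1, 0], msg_vec=[1, 0]; VV[1]=max(VV[1],msg_vec) then VV[1][1]++ -> VV[1]=[1, 1]
Event 2: SEND 1->0: VV[1][1]++ -> VV[1]=[1, 2], msg_vec=[1, 2]; VV[0]=max(VV[0],msg_vec) then VV[0][0]++ -> VV[0]=[2, 2]
Event 3: LOCAL 0: VV[0][0]++ -> VV[0]=[3, 2]
Event 4: SEND 1->0: VV[1][1]++ -> VV[1]=[1, 3], msg_vec=[1, 3]; VV[0]=max(VV[0],msg_vec) then VV[0][0]++ -> VV[0]=[4, 3]
Final vectors: VV[0]=[4, 3]; VV[1]=[1, 3]

Answer: 1 3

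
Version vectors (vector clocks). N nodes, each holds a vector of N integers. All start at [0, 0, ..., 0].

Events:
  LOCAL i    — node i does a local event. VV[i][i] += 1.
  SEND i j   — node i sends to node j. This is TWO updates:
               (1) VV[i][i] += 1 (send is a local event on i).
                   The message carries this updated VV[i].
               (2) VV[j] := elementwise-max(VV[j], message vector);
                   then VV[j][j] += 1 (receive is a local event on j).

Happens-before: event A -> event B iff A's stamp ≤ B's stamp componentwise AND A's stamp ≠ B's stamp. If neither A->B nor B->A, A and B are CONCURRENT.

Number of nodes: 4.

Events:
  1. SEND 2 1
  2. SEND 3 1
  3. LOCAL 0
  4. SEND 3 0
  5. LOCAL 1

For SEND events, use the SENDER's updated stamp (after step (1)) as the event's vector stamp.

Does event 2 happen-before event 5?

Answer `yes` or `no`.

Answer: yes

Derivation:
Initial: VV[0]=[0, 0, 0, 0]
Initial: VV[1]=[0, 0, 0, 0]
Initial: VV[2]=[0, 0, 0, 0]
Initial: VV[3]=[0, 0, 0, 0]
Event 1: SEND 2->1: VV[2][2]++ -> VV[2]=[0, 0, 1, 0], msg_vec=[0, 0, 1, 0]; VV[1]=max(VV[1],msg_vec) then VV[1][1]++ -> VV[1]=[0, 1, 1, 0]
Event 2: SEND 3->1: VV[3][3]++ -> VV[3]=[0, 0, 0, 1], msg_vec=[0, 0, 0, 1]; VV[1]=max(VV[1],msg_vec) then VV[1][1]++ -> VV[1]=[0, 2, 1, 1]
Event 3: LOCAL 0: VV[0][0]++ -> VV[0]=[1, 0, 0, 0]
Event 4: SEND 3->0: VV[3][3]++ -> VV[3]=[0, 0, 0, 2], msg_vec=[0, 0, 0, 2]; VV[0]=max(VV[0],msg_vec) then VV[0][0]++ -> VV[0]=[2, 0, 0, 2]
Event 5: LOCAL 1: VV[1][1]++ -> VV[1]=[0, 3, 1, 1]
Event 2 stamp: [0, 0, 0, 1]
Event 5 stamp: [0, 3, 1, 1]
[0, 0, 0, 1] <= [0, 3, 1, 1]? True. Equal? False. Happens-before: True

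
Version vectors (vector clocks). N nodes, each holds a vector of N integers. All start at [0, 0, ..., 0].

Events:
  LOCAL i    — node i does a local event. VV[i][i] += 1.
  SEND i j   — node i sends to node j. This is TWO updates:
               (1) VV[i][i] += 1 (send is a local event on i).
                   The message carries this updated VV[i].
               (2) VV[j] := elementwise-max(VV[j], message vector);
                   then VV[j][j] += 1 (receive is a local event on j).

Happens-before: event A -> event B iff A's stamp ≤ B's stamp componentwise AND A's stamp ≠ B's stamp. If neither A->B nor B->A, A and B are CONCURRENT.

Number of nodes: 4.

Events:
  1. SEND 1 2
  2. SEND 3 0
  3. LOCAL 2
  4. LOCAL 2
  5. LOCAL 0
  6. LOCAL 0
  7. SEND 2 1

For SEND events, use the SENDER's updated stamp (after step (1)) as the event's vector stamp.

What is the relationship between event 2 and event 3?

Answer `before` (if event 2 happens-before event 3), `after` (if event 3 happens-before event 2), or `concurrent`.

Initial: VV[0]=[0, 0, 0, 0]
Initial: VV[1]=[0, 0, 0, 0]
Initial: VV[2]=[0, 0, 0, 0]
Initial: VV[3]=[0, 0, 0, 0]
Event 1: SEND 1->2: VV[1][1]++ -> VV[1]=[0, 1, 0, 0], msg_vec=[0, 1, 0, 0]; VV[2]=max(VV[2],msg_vec) then VV[2][2]++ -> VV[2]=[0, 1, 1, 0]
Event 2: SEND 3->0: VV[3][3]++ -> VV[3]=[0, 0, 0, 1], msg_vec=[0, 0, 0, 1]; VV[0]=max(VV[0],msg_vec) then VV[0][0]++ -> VV[0]=[1, 0, 0, 1]
Event 3: LOCAL 2: VV[2][2]++ -> VV[2]=[0, 1, 2, 0]
Event 4: LOCAL 2: VV[2][2]++ -> VV[2]=[0, 1, 3, 0]
Event 5: LOCAL 0: VV[0][0]++ -> VV[0]=[2, 0, 0, 1]
Event 6: LOCAL 0: VV[0][0]++ -> VV[0]=[3, 0, 0, 1]
Event 7: SEND 2->1: VV[2][2]++ -> VV[2]=[0, 1, 4, 0], msg_vec=[0, 1, 4, 0]; VV[1]=max(VV[1],msg_vec) then VV[1][1]++ -> VV[1]=[0, 2, 4, 0]
Event 2 stamp: [0, 0, 0, 1]
Event 3 stamp: [0, 1, 2, 0]
[0, 0, 0, 1] <= [0, 1, 2, 0]? False
[0, 1, 2, 0] <= [0, 0, 0, 1]? False
Relation: concurrent

Answer: concurrent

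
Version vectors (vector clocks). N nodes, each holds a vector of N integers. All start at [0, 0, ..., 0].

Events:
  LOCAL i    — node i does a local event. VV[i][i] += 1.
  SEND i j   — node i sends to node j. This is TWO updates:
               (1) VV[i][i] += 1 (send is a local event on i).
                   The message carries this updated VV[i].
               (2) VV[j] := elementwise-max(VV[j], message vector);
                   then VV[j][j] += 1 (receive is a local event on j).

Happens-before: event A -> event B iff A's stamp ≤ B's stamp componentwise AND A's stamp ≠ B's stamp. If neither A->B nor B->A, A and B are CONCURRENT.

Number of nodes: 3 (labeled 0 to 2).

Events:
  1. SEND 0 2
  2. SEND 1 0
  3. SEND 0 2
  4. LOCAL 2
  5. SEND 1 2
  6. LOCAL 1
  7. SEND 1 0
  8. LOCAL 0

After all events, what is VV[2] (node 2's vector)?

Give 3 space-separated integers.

Initial: VV[0]=[0, 0, 0]
Initial: VV[1]=[0, 0, 0]
Initial: VV[2]=[0, 0, 0]
Event 1: SEND 0->2: VV[0][0]++ -> VV[0]=[1, 0, 0], msg_vec=[1, 0, 0]; VV[2]=max(VV[2],msg_vec) then VV[2][2]++ -> VV[2]=[1, 0, 1]
Event 2: SEND 1->0: VV[1][1]++ -> VV[1]=[0, 1, 0], msg_vec=[0, 1, 0]; VV[0]=max(VV[0],msg_vec) then VV[0][0]++ -> VV[0]=[2, 1, 0]
Event 3: SEND 0->2: VV[0][0]++ -> VV[0]=[3, 1, 0], msg_vec=[3, 1, 0]; VV[2]=max(VV[2],msg_vec) then VV[2][2]++ -> VV[2]=[3, 1, 2]
Event 4: LOCAL 2: VV[2][2]++ -> VV[2]=[3, 1, 3]
Event 5: SEND 1->2: VV[1][1]++ -> VV[1]=[0, 2, 0], msg_vec=[0, 2, 0]; VV[2]=max(VV[2],msg_vec) then VV[2][2]++ -> VV[2]=[3, 2, 4]
Event 6: LOCAL 1: VV[1][1]++ -> VV[1]=[0, 3, 0]
Event 7: SEND 1->0: VV[1][1]++ -> VV[1]=[0, 4, 0], msg_vec=[0, 4, 0]; VV[0]=max(VV[0],msg_vec) then VV[0][0]++ -> VV[0]=[4, 4, 0]
Event 8: LOCAL 0: VV[0][0]++ -> VV[0]=[5, 4, 0]
Final vectors: VV[0]=[5, 4, 0]; VV[1]=[0, 4, 0]; VV[2]=[3, 2, 4]

Answer: 3 2 4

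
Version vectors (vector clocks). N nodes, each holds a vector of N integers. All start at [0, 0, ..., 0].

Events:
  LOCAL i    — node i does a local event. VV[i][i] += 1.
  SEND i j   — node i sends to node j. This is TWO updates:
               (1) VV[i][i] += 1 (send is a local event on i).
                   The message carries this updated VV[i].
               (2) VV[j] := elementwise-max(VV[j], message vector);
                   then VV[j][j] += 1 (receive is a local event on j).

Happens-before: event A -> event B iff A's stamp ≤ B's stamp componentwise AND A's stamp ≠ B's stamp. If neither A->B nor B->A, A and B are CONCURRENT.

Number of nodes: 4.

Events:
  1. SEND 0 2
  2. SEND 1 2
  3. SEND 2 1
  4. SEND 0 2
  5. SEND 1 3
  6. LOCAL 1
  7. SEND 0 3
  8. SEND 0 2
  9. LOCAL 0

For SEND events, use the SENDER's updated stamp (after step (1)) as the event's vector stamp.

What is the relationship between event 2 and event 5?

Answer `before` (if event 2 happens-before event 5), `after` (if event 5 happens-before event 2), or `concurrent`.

Initial: VV[0]=[0, 0, 0, 0]
Initial: VV[1]=[0, 0, 0, 0]
Initial: VV[2]=[0, 0, 0, 0]
Initial: VV[3]=[0, 0, 0, 0]
Event 1: SEND 0->2: VV[0][0]++ -> VV[0]=[1, 0, 0, 0], msg_vec=[1, 0, 0, 0]; VV[2]=max(VV[2],msg_vec) then VV[2][2]++ -> VV[2]=[1, 0, 1, 0]
Event 2: SEND 1->2: VV[1][1]++ -> VV[1]=[0, 1, 0, 0], msg_vec=[0, 1, 0, 0]; VV[2]=max(VV[2],msg_vec) then VV[2][2]++ -> VV[2]=[1, 1, 2, 0]
Event 3: SEND 2->1: VV[2][2]++ -> VV[2]=[1, 1, 3, 0], msg_vec=[1, 1, 3, 0]; VV[1]=max(VV[1],msg_vec) then VV[1][1]++ -> VV[1]=[1, 2, 3, 0]
Event 4: SEND 0->2: VV[0][0]++ -> VV[0]=[2, 0, 0, 0], msg_vec=[2, 0, 0, 0]; VV[2]=max(VV[2],msg_vec) then VV[2][2]++ -> VV[2]=[2, 1, 4, 0]
Event 5: SEND 1->3: VV[1][1]++ -> VV[1]=[1, 3, 3, 0], msg_vec=[1, 3, 3, 0]; VV[3]=max(VV[3],msg_vec) then VV[3][3]++ -> VV[3]=[1, 3, 3, 1]
Event 6: LOCAL 1: VV[1][1]++ -> VV[1]=[1, 4, 3, 0]
Event 7: SEND 0->3: VV[0][0]++ -> VV[0]=[3, 0, 0, 0], msg_vec=[3, 0, 0, 0]; VV[3]=max(VV[3],msg_vec) then VV[3][3]++ -> VV[3]=[3, 3, 3, 2]
Event 8: SEND 0->2: VV[0][0]++ -> VV[0]=[4, 0, 0, 0], msg_vec=[4, 0, 0, 0]; VV[2]=max(VV[2],msg_vec) then VV[2][2]++ -> VV[2]=[4, 1, 5, 0]
Event 9: LOCAL 0: VV[0][0]++ -> VV[0]=[5, 0, 0, 0]
Event 2 stamp: [0, 1, 0, 0]
Event 5 stamp: [1, 3, 3, 0]
[0, 1, 0, 0] <= [1, 3, 3, 0]? True
[1, 3, 3, 0] <= [0, 1, 0, 0]? False
Relation: before

Answer: before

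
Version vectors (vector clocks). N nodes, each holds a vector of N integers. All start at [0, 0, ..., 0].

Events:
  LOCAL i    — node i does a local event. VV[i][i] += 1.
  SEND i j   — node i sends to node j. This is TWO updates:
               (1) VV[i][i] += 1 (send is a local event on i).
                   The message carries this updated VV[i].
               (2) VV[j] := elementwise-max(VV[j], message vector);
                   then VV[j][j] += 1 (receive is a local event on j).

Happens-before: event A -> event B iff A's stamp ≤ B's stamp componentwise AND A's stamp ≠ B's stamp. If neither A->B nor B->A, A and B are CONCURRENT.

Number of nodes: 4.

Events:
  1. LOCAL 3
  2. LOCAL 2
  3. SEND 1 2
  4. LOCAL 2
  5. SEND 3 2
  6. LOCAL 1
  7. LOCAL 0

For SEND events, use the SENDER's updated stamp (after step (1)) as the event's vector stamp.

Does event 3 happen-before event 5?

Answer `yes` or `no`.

Initial: VV[0]=[0, 0, 0, 0]
Initial: VV[1]=[0, 0, 0, 0]
Initial: VV[2]=[0, 0, 0, 0]
Initial: VV[3]=[0, 0, 0, 0]
Event 1: LOCAL 3: VV[3][3]++ -> VV[3]=[0, 0, 0, 1]
Event 2: LOCAL 2: VV[2][2]++ -> VV[2]=[0, 0, 1, 0]
Event 3: SEND 1->2: VV[1][1]++ -> VV[1]=[0, 1, 0, 0], msg_vec=[0, 1, 0, 0]; VV[2]=max(VV[2],msg_vec) then VV[2][2]++ -> VV[2]=[0, 1, 2, 0]
Event 4: LOCAL 2: VV[2][2]++ -> VV[2]=[0, 1, 3, 0]
Event 5: SEND 3->2: VV[3][3]++ -> VV[3]=[0, 0, 0, 2], msg_vec=[0, 0, 0, 2]; VV[2]=max(VV[2],msg_vec) then VV[2][2]++ -> VV[2]=[0, 1, 4, 2]
Event 6: LOCAL 1: VV[1][1]++ -> VV[1]=[0, 2, 0, 0]
Event 7: LOCAL 0: VV[0][0]++ -> VV[0]=[1, 0, 0, 0]
Event 3 stamp: [0, 1, 0, 0]
Event 5 stamp: [0, 0, 0, 2]
[0, 1, 0, 0] <= [0, 0, 0, 2]? False. Equal? False. Happens-before: False

Answer: no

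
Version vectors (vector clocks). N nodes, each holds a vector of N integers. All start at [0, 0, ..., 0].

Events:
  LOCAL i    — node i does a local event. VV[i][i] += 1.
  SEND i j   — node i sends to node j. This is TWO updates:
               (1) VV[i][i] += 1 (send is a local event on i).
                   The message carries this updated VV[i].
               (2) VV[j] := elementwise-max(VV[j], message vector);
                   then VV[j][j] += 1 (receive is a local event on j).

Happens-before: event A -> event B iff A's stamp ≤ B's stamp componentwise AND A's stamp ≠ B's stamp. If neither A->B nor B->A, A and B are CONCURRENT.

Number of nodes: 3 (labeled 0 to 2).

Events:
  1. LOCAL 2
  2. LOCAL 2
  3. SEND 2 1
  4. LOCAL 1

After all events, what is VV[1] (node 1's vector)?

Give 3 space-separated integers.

Answer: 0 2 3

Derivation:
Initial: VV[0]=[0, 0, 0]
Initial: VV[1]=[0, 0, 0]
Initial: VV[2]=[0, 0, 0]
Event 1: LOCAL 2: VV[2][2]++ -> VV[2]=[0, 0, 1]
Event 2: LOCAL 2: VV[2][2]++ -> VV[2]=[0, 0, 2]
Event 3: SEND 2->1: VV[2][2]++ -> VV[2]=[0, 0, 3], msg_vec=[0, 0, 3]; VV[1]=max(VV[1],msg_vec) then VV[1][1]++ -> VV[1]=[0, 1, 3]
Event 4: LOCAL 1: VV[1][1]++ -> VV[1]=[0, 2, 3]
Final vectors: VV[0]=[0, 0, 0]; VV[1]=[0, 2, 3]; VV[2]=[0, 0, 3]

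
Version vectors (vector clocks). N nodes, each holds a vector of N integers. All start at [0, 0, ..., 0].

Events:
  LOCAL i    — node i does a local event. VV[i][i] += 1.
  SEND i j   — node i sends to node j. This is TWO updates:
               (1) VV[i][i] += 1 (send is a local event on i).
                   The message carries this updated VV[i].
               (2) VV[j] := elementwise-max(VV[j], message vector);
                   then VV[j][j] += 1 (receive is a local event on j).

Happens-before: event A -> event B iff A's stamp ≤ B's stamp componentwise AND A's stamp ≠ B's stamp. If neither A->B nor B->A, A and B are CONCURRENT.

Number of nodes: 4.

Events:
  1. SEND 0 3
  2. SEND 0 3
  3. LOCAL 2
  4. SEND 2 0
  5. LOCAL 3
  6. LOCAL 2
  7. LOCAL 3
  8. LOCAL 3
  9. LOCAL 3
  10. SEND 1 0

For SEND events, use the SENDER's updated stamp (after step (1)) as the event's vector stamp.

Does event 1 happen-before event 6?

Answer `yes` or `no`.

Initial: VV[0]=[0, 0, 0, 0]
Initial: VV[1]=[0, 0, 0, 0]
Initial: VV[2]=[0, 0, 0, 0]
Initial: VV[3]=[0, 0, 0, 0]
Event 1: SEND 0->3: VV[0][0]++ -> VV[0]=[1, 0, 0, 0], msg_vec=[1, 0, 0, 0]; VV[3]=max(VV[3],msg_vec) then VV[3][3]++ -> VV[3]=[1, 0, 0, 1]
Event 2: SEND 0->3: VV[0][0]++ -> VV[0]=[2, 0, 0, 0], msg_vec=[2, 0, 0, 0]; VV[3]=max(VV[3],msg_vec) then VV[3][3]++ -> VV[3]=[2, 0, 0, 2]
Event 3: LOCAL 2: VV[2][2]++ -> VV[2]=[0, 0, 1, 0]
Event 4: SEND 2->0: VV[2][2]++ -> VV[2]=[0, 0, 2, 0], msg_vec=[0, 0, 2, 0]; VV[0]=max(VV[0],msg_vec) then VV[0][0]++ -> VV[0]=[3, 0, 2, 0]
Event 5: LOCAL 3: VV[3][3]++ -> VV[3]=[2, 0, 0, 3]
Event 6: LOCAL 2: VV[2][2]++ -> VV[2]=[0, 0, 3, 0]
Event 7: LOCAL 3: VV[3][3]++ -> VV[3]=[2, 0, 0, 4]
Event 8: LOCAL 3: VV[3][3]++ -> VV[3]=[2, 0, 0, 5]
Event 9: LOCAL 3: VV[3][3]++ -> VV[3]=[2, 0, 0, 6]
Event 10: SEND 1->0: VV[1][1]++ -> VV[1]=[0, 1, 0, 0], msg_vec=[0, 1, 0, 0]; VV[0]=max(VV[0],msg_vec) then VV[0][0]++ -> VV[0]=[4, 1, 2, 0]
Event 1 stamp: [1, 0, 0, 0]
Event 6 stamp: [0, 0, 3, 0]
[1, 0, 0, 0] <= [0, 0, 3, 0]? False. Equal? False. Happens-before: False

Answer: no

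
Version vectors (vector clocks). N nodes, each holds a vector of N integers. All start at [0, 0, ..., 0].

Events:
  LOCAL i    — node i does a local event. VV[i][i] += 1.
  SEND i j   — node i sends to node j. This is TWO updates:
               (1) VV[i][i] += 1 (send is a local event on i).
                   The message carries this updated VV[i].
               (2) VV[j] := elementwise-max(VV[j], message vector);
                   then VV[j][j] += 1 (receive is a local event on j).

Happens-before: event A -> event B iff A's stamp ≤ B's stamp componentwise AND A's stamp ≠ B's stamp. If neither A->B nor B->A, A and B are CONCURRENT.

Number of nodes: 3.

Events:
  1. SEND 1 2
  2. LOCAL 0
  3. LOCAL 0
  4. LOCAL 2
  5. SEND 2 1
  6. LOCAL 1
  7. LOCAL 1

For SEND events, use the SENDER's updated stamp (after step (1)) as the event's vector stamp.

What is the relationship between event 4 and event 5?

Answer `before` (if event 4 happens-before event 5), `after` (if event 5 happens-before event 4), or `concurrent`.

Initial: VV[0]=[0, 0, 0]
Initial: VV[1]=[0, 0, 0]
Initial: VV[2]=[0, 0, 0]
Event 1: SEND 1->2: VV[1][1]++ -> VV[1]=[0, 1, 0], msg_vec=[0, 1, 0]; VV[2]=max(VV[2],msg_vec) then VV[2][2]++ -> VV[2]=[0, 1, 1]
Event 2: LOCAL 0: VV[0][0]++ -> VV[0]=[1, 0, 0]
Event 3: LOCAL 0: VV[0][0]++ -> VV[0]=[2, 0, 0]
Event 4: LOCAL 2: VV[2][2]++ -> VV[2]=[0, 1, 2]
Event 5: SEND 2->1: VV[2][2]++ -> VV[2]=[0, 1, 3], msg_vec=[0, 1, 3]; VV[1]=max(VV[1],msg_vec) then VV[1][1]++ -> VV[1]=[0, 2, 3]
Event 6: LOCAL 1: VV[1][1]++ -> VV[1]=[0, 3, 3]
Event 7: LOCAL 1: VV[1][1]++ -> VV[1]=[0, 4, 3]
Event 4 stamp: [0, 1, 2]
Event 5 stamp: [0, 1, 3]
[0, 1, 2] <= [0, 1, 3]? True
[0, 1, 3] <= [0, 1, 2]? False
Relation: before

Answer: before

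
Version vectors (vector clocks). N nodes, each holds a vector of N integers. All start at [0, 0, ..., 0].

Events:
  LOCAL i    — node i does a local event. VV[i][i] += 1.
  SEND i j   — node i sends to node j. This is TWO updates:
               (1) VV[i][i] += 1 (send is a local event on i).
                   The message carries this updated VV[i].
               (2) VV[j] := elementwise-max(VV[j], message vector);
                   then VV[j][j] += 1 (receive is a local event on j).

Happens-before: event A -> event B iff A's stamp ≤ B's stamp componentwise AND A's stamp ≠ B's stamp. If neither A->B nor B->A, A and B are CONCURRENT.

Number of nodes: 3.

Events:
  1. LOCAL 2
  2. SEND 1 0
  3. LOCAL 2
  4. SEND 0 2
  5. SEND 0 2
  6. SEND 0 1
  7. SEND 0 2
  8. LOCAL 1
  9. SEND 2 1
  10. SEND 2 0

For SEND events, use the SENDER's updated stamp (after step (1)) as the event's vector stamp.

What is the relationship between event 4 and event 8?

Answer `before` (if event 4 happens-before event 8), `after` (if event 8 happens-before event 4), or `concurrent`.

Answer: before

Derivation:
Initial: VV[0]=[0, 0, 0]
Initial: VV[1]=[0, 0, 0]
Initial: VV[2]=[0, 0, 0]
Event 1: LOCAL 2: VV[2][2]++ -> VV[2]=[0, 0, 1]
Event 2: SEND 1->0: VV[1][1]++ -> VV[1]=[0, 1, 0], msg_vec=[0, 1, 0]; VV[0]=max(VV[0],msg_vec) then VV[0][0]++ -> VV[0]=[1, 1, 0]
Event 3: LOCAL 2: VV[2][2]++ -> VV[2]=[0, 0, 2]
Event 4: SEND 0->2: VV[0][0]++ -> VV[0]=[2, 1, 0], msg_vec=[2, 1, 0]; VV[2]=max(VV[2],msg_vec) then VV[2][2]++ -> VV[2]=[2, 1, 3]
Event 5: SEND 0->2: VV[0][0]++ -> VV[0]=[3, 1, 0], msg_vec=[3, 1, 0]; VV[2]=max(VV[2],msg_vec) then VV[2][2]++ -> VV[2]=[3, 1, 4]
Event 6: SEND 0->1: VV[0][0]++ -> VV[0]=[4, 1, 0], msg_vec=[4, 1, 0]; VV[1]=max(VV[1],msg_vec) then VV[1][1]++ -> VV[1]=[4, 2, 0]
Event 7: SEND 0->2: VV[0][0]++ -> VV[0]=[5, 1, 0], msg_vec=[5, 1, 0]; VV[2]=max(VV[2],msg_vec) then VV[2][2]++ -> VV[2]=[5, 1, 5]
Event 8: LOCAL 1: VV[1][1]++ -> VV[1]=[4, 3, 0]
Event 9: SEND 2->1: VV[2][2]++ -> VV[2]=[5, 1, 6], msg_vec=[5, 1, 6]; VV[1]=max(VV[1],msg_vec) then VV[1][1]++ -> VV[1]=[5, 4, 6]
Event 10: SEND 2->0: VV[2][2]++ -> VV[2]=[5, 1, 7], msg_vec=[5, 1, 7]; VV[0]=max(VV[0],msg_vec) then VV[0][0]++ -> VV[0]=[6, 1, 7]
Event 4 stamp: [2, 1, 0]
Event 8 stamp: [4, 3, 0]
[2, 1, 0] <= [4, 3, 0]? True
[4, 3, 0] <= [2, 1, 0]? False
Relation: before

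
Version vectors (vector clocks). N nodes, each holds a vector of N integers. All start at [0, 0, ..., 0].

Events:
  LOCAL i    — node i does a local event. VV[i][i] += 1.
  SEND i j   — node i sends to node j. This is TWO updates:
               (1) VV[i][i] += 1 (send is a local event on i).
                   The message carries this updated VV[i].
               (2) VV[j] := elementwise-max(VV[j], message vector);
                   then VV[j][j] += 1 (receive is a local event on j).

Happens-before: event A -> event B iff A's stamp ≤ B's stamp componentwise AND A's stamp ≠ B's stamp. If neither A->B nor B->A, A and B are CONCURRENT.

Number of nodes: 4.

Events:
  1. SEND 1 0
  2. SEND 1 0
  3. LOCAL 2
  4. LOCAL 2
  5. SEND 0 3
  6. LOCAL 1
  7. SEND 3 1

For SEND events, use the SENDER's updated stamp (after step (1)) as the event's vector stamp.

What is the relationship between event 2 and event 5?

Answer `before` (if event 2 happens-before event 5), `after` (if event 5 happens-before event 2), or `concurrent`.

Answer: before

Derivation:
Initial: VV[0]=[0, 0, 0, 0]
Initial: VV[1]=[0, 0, 0, 0]
Initial: VV[2]=[0, 0, 0, 0]
Initial: VV[3]=[0, 0, 0, 0]
Event 1: SEND 1->0: VV[1][1]++ -> VV[1]=[0, 1, 0, 0], msg_vec=[0, 1, 0, 0]; VV[0]=max(VV[0],msg_vec) then VV[0][0]++ -> VV[0]=[1, 1, 0, 0]
Event 2: SEND 1->0: VV[1][1]++ -> VV[1]=[0, 2, 0, 0], msg_vec=[0, 2, 0, 0]; VV[0]=max(VV[0],msg_vec) then VV[0][0]++ -> VV[0]=[2, 2, 0, 0]
Event 3: LOCAL 2: VV[2][2]++ -> VV[2]=[0, 0, 1, 0]
Event 4: LOCAL 2: VV[2][2]++ -> VV[2]=[0, 0, 2, 0]
Event 5: SEND 0->3: VV[0][0]++ -> VV[0]=[3, 2, 0, 0], msg_vec=[3, 2, 0, 0]; VV[3]=max(VV[3],msg_vec) then VV[3][3]++ -> VV[3]=[3, 2, 0, 1]
Event 6: LOCAL 1: VV[1][1]++ -> VV[1]=[0, 3, 0, 0]
Event 7: SEND 3->1: VV[3][3]++ -> VV[3]=[3, 2, 0, 2], msg_vec=[3, 2, 0, 2]; VV[1]=max(VV[1],msg_vec) then VV[1][1]++ -> VV[1]=[3, 4, 0, 2]
Event 2 stamp: [0, 2, 0, 0]
Event 5 stamp: [3, 2, 0, 0]
[0, 2, 0, 0] <= [3, 2, 0, 0]? True
[3, 2, 0, 0] <= [0, 2, 0, 0]? False
Relation: before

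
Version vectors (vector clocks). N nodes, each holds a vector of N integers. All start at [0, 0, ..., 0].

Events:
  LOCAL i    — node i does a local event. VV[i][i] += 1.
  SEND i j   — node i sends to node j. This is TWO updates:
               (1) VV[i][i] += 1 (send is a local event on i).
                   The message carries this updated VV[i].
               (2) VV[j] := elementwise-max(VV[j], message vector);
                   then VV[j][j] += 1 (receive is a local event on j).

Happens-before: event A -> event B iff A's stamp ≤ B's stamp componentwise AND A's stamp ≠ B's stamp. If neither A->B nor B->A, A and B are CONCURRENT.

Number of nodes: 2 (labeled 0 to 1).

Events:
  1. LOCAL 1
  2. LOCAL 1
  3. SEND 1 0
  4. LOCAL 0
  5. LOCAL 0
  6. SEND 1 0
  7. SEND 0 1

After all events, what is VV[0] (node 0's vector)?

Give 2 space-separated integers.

Answer: 5 4

Derivation:
Initial: VV[0]=[0, 0]
Initial: VV[1]=[0, 0]
Event 1: LOCAL 1: VV[1][1]++ -> VV[1]=[0, 1]
Event 2: LOCAL 1: VV[1][1]++ -> VV[1]=[0, 2]
Event 3: SEND 1->0: VV[1][1]++ -> VV[1]=[0, 3], msg_vec=[0, 3]; VV[0]=max(VV[0],msg_vec) then VV[0][0]++ -> VV[0]=[1, 3]
Event 4: LOCAL 0: VV[0][0]++ -> VV[0]=[2, 3]
Event 5: LOCAL 0: VV[0][0]++ -> VV[0]=[3, 3]
Event 6: SEND 1->0: VV[1][1]++ -> VV[1]=[0, 4], msg_vec=[0, 4]; VV[0]=max(VV[0],msg_vec) then VV[0][0]++ -> VV[0]=[4, 4]
Event 7: SEND 0->1: VV[0][0]++ -> VV[0]=[5, 4], msg_vec=[5, 4]; VV[1]=max(VV[1],msg_vec) then VV[1][1]++ -> VV[1]=[5, 5]
Final vectors: VV[0]=[5, 4]; VV[1]=[5, 5]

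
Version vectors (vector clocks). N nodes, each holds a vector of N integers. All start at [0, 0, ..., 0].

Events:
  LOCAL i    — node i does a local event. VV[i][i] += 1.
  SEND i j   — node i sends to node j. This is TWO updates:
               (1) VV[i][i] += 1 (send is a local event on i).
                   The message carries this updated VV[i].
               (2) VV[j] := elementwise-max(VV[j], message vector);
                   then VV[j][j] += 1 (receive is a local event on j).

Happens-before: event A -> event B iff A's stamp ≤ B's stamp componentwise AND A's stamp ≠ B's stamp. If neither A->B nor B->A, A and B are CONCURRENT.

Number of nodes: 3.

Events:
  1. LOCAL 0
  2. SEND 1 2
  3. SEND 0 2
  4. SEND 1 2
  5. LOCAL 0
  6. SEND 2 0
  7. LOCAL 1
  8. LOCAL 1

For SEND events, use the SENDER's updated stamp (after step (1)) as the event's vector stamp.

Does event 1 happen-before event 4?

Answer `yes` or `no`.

Initial: VV[0]=[0, 0, 0]
Initial: VV[1]=[0, 0, 0]
Initial: VV[2]=[0, 0, 0]
Event 1: LOCAL 0: VV[0][0]++ -> VV[0]=[1, 0, 0]
Event 2: SEND 1->2: VV[1][1]++ -> VV[1]=[0, 1, 0], msg_vec=[0, 1, 0]; VV[2]=max(VV[2],msg_vec) then VV[2][2]++ -> VV[2]=[0, 1, 1]
Event 3: SEND 0->2: VV[0][0]++ -> VV[0]=[2, 0, 0], msg_vec=[2, 0, 0]; VV[2]=max(VV[2],msg_vec) then VV[2][2]++ -> VV[2]=[2, 1, 2]
Event 4: SEND 1->2: VV[1][1]++ -> VV[1]=[0, 2, 0], msg_vec=[0, 2, 0]; VV[2]=max(VV[2],msg_vec) then VV[2][2]++ -> VV[2]=[2, 2, 3]
Event 5: LOCAL 0: VV[0][0]++ -> VV[0]=[3, 0, 0]
Event 6: SEND 2->0: VV[2][2]++ -> VV[2]=[2, 2, 4], msg_vec=[2, 2, 4]; VV[0]=max(VV[0],msg_vec) then VV[0][0]++ -> VV[0]=[4, 2, 4]
Event 7: LOCAL 1: VV[1][1]++ -> VV[1]=[0, 3, 0]
Event 8: LOCAL 1: VV[1][1]++ -> VV[1]=[0, 4, 0]
Event 1 stamp: [1, 0, 0]
Event 4 stamp: [0, 2, 0]
[1, 0, 0] <= [0, 2, 0]? False. Equal? False. Happens-before: False

Answer: no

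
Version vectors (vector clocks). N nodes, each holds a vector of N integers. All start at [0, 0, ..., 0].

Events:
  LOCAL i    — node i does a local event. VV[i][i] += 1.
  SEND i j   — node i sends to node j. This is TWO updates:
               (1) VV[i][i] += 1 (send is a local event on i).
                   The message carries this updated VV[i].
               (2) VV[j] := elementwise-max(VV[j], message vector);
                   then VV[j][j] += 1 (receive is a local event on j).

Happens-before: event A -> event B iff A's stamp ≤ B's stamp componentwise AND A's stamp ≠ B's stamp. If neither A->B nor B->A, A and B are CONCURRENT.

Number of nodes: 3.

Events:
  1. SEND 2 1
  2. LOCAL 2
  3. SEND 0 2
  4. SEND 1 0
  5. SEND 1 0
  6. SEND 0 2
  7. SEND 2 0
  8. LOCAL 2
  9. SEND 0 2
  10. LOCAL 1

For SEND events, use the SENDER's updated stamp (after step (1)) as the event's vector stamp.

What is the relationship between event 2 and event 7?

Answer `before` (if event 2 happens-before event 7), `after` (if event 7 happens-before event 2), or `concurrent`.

Initial: VV[0]=[0, 0, 0]
Initial: VV[1]=[0, 0, 0]
Initial: VV[2]=[0, 0, 0]
Event 1: SEND 2->1: VV[2][2]++ -> VV[2]=[0, 0, 1], msg_vec=[0, 0, 1]; VV[1]=max(VV[1],msg_vec) then VV[1][1]++ -> VV[1]=[0, 1, 1]
Event 2: LOCAL 2: VV[2][2]++ -> VV[2]=[0, 0, 2]
Event 3: SEND 0->2: VV[0][0]++ -> VV[0]=[1, 0, 0], msg_vec=[1, 0, 0]; VV[2]=max(VV[2],msg_vec) then VV[2][2]++ -> VV[2]=[1, 0, 3]
Event 4: SEND 1->0: VV[1][1]++ -> VV[1]=[0, 2, 1], msg_vec=[0, 2, 1]; VV[0]=max(VV[0],msg_vec) then VV[0][0]++ -> VV[0]=[2, 2, 1]
Event 5: SEND 1->0: VV[1][1]++ -> VV[1]=[0, 3, 1], msg_vec=[0, 3, 1]; VV[0]=max(VV[0],msg_vec) then VV[0][0]++ -> VV[0]=[3, 3, 1]
Event 6: SEND 0->2: VV[0][0]++ -> VV[0]=[4, 3, 1], msg_vec=[4, 3, 1]; VV[2]=max(VV[2],msg_vec) then VV[2][2]++ -> VV[2]=[4, 3, 4]
Event 7: SEND 2->0: VV[2][2]++ -> VV[2]=[4, 3, 5], msg_vec=[4, 3, 5]; VV[0]=max(VV[0],msg_vec) then VV[0][0]++ -> VV[0]=[5, 3, 5]
Event 8: LOCAL 2: VV[2][2]++ -> VV[2]=[4, 3, 6]
Event 9: SEND 0->2: VV[0][0]++ -> VV[0]=[6, 3, 5], msg_vec=[6, 3, 5]; VV[2]=max(VV[2],msg_vec) then VV[2][2]++ -> VV[2]=[6, 3, 7]
Event 10: LOCAL 1: VV[1][1]++ -> VV[1]=[0, 4, 1]
Event 2 stamp: [0, 0, 2]
Event 7 stamp: [4, 3, 5]
[0, 0, 2] <= [4, 3, 5]? True
[4, 3, 5] <= [0, 0, 2]? False
Relation: before

Answer: before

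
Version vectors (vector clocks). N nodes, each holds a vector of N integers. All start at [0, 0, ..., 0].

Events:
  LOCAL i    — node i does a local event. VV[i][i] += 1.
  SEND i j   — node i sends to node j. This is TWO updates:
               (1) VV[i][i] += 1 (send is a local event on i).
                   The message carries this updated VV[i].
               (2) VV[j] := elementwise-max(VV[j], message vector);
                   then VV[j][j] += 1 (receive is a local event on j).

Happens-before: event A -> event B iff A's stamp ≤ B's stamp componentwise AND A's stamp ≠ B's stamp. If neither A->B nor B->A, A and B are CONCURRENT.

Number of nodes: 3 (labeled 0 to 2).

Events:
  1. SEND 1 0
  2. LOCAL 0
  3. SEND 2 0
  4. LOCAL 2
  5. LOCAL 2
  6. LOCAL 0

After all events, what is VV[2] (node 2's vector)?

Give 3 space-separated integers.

Initial: VV[0]=[0, 0, 0]
Initial: VV[1]=[0, 0, 0]
Initial: VV[2]=[0, 0, 0]
Event 1: SEND 1->0: VV[1][1]++ -> VV[1]=[0, 1, 0], msg_vec=[0, 1, 0]; VV[0]=max(VV[0],msg_vec) then VV[0][0]++ -> VV[0]=[1, 1, 0]
Event 2: LOCAL 0: VV[0][0]++ -> VV[0]=[2, 1, 0]
Event 3: SEND 2->0: VV[2][2]++ -> VV[2]=[0, 0, 1], msg_vec=[0, 0, 1]; VV[0]=max(VV[0],msg_vec) then VV[0][0]++ -> VV[0]=[3, 1, 1]
Event 4: LOCAL 2: VV[2][2]++ -> VV[2]=[0, 0, 2]
Event 5: LOCAL 2: VV[2][2]++ -> VV[2]=[0, 0, 3]
Event 6: LOCAL 0: VV[0][0]++ -> VV[0]=[4, 1, 1]
Final vectors: VV[0]=[4, 1, 1]; VV[1]=[0, 1, 0]; VV[2]=[0, 0, 3]

Answer: 0 0 3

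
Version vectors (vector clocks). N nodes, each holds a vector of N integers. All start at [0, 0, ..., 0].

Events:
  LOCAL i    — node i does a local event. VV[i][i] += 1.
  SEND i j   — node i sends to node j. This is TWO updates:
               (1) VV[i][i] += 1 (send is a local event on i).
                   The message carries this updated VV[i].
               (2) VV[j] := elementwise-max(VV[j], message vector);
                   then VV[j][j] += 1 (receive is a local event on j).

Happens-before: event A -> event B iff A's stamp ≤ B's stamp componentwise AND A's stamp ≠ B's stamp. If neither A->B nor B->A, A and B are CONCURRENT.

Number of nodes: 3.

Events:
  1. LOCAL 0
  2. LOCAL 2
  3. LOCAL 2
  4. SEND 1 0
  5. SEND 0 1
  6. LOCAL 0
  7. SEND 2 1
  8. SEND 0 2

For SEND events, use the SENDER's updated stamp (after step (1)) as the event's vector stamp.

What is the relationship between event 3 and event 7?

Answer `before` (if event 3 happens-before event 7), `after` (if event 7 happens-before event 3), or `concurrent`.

Initial: VV[0]=[0, 0, 0]
Initial: VV[1]=[0, 0, 0]
Initial: VV[2]=[0, 0, 0]
Event 1: LOCAL 0: VV[0][0]++ -> VV[0]=[1, 0, 0]
Event 2: LOCAL 2: VV[2][2]++ -> VV[2]=[0, 0, 1]
Event 3: LOCAL 2: VV[2][2]++ -> VV[2]=[0, 0, 2]
Event 4: SEND 1->0: VV[1][1]++ -> VV[1]=[0, 1, 0], msg_vec=[0, 1, 0]; VV[0]=max(VV[0],msg_vec) then VV[0][0]++ -> VV[0]=[2, 1, 0]
Event 5: SEND 0->1: VV[0][0]++ -> VV[0]=[3, 1, 0], msg_vec=[3, 1, 0]; VV[1]=max(VV[1],msg_vec) then VV[1][1]++ -> VV[1]=[3, 2, 0]
Event 6: LOCAL 0: VV[0][0]++ -> VV[0]=[4, 1, 0]
Event 7: SEND 2->1: VV[2][2]++ -> VV[2]=[0, 0, 3], msg_vec=[0, 0, 3]; VV[1]=max(VV[1],msg_vec) then VV[1][1]++ -> VV[1]=[3, 3, 3]
Event 8: SEND 0->2: VV[0][0]++ -> VV[0]=[5, 1, 0], msg_vec=[5, 1, 0]; VV[2]=max(VV[2],msg_vec) then VV[2][2]++ -> VV[2]=[5, 1, 4]
Event 3 stamp: [0, 0, 2]
Event 7 stamp: [0, 0, 3]
[0, 0, 2] <= [0, 0, 3]? True
[0, 0, 3] <= [0, 0, 2]? False
Relation: before

Answer: before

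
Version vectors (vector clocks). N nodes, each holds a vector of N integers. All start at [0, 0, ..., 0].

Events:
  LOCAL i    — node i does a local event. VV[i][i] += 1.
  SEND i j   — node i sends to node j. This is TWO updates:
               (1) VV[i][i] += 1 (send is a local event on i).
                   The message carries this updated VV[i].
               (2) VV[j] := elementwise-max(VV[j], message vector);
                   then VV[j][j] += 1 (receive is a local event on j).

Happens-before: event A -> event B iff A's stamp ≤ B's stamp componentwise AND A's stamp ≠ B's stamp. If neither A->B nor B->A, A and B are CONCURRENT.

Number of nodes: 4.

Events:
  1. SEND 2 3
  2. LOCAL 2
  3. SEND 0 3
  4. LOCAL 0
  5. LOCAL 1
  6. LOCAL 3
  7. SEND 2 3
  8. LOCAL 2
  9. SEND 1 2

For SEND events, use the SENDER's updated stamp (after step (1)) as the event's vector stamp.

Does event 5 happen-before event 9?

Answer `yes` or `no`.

Answer: yes

Derivation:
Initial: VV[0]=[0, 0, 0, 0]
Initial: VV[1]=[0, 0, 0, 0]
Initial: VV[2]=[0, 0, 0, 0]
Initial: VV[3]=[0, 0, 0, 0]
Event 1: SEND 2->3: VV[2][2]++ -> VV[2]=[0, 0, 1, 0], msg_vec=[0, 0, 1, 0]; VV[3]=max(VV[3],msg_vec) then VV[3][3]++ -> VV[3]=[0, 0, 1, 1]
Event 2: LOCAL 2: VV[2][2]++ -> VV[2]=[0, 0, 2, 0]
Event 3: SEND 0->3: VV[0][0]++ -> VV[0]=[1, 0, 0, 0], msg_vec=[1, 0, 0, 0]; VV[3]=max(VV[3],msg_vec) then VV[3][3]++ -> VV[3]=[1, 0, 1, 2]
Event 4: LOCAL 0: VV[0][0]++ -> VV[0]=[2, 0, 0, 0]
Event 5: LOCAL 1: VV[1][1]++ -> VV[1]=[0, 1, 0, 0]
Event 6: LOCAL 3: VV[3][3]++ -> VV[3]=[1, 0, 1, 3]
Event 7: SEND 2->3: VV[2][2]++ -> VV[2]=[0, 0, 3, 0], msg_vec=[0, 0, 3, 0]; VV[3]=max(VV[3],msg_vec) then VV[3][3]++ -> VV[3]=[1, 0, 3, 4]
Event 8: LOCAL 2: VV[2][2]++ -> VV[2]=[0, 0, 4, 0]
Event 9: SEND 1->2: VV[1][1]++ -> VV[1]=[0, 2, 0, 0], msg_vec=[0, 2, 0, 0]; VV[2]=max(VV[2],msg_vec) then VV[2][2]++ -> VV[2]=[0, 2, 5, 0]
Event 5 stamp: [0, 1, 0, 0]
Event 9 stamp: [0, 2, 0, 0]
[0, 1, 0, 0] <= [0, 2, 0, 0]? True. Equal? False. Happens-before: True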